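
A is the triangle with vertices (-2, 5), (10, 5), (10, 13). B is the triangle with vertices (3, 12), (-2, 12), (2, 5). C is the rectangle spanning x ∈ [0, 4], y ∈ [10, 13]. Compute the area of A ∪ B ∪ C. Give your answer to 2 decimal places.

By inclusion–exclusion:
Individual areas: |A| = 48, |B| = 17.5, |C| = 12.
|A∩B| = 2.0327.
|A∩C| = 0.
|B∩C| = 5.7143.
|A∩B∩C| = 0.
|A ∪ B ∪ C| = 77.5 − 7.747 + 0 = 69.75.

69.75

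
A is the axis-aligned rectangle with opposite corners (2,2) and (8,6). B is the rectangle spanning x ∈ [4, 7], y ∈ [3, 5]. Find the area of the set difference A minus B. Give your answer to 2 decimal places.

|A∩B|: x∈[4,7], y∈[3,5] → 3·2 = 6.
|A| = 24.
|A ∖ B| = |A| − |A∩B| = 24 − 6 = 18.00.

18.00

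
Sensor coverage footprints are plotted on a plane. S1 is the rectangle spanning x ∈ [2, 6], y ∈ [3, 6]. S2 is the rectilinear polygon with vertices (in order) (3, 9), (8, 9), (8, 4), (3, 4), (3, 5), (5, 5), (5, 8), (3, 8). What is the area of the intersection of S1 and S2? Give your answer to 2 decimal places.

The intersection is the polygon with vertices (6,6), (6,4), (3,4), (3,5), (5,5), (5,6).
By the shoelace formula its area is 4.00.

4.00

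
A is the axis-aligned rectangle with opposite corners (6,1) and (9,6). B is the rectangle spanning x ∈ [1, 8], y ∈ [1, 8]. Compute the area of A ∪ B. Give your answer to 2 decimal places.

54.00

By inclusion–exclusion:
Individual areas: |A| = 15, |B| = 49.
|A∩B|: x∈[6,8], y∈[1,6] → 2·5 = 10.
|A ∪ B| = 64 − 10 = 54.00.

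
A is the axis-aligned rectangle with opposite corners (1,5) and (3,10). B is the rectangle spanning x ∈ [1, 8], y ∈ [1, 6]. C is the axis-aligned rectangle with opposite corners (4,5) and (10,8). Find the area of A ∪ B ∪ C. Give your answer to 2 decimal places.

57.00

By inclusion–exclusion:
Individual areas: |A| = 10, |B| = 35, |C| = 18.
|A∩B|: x∈[1,3], y∈[5,6] → 2·1 = 2.
|A∩C| = 0 (no overlap).
|B∩C|: x∈[4,8], y∈[5,6] → 4·1 = 4.
|A∩B∩C| = 0.
|A ∪ B ∪ C| = 63 − 6 + 0 = 57.00.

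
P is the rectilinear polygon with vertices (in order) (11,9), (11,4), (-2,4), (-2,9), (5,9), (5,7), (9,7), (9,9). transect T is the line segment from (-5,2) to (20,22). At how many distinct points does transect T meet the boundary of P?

2

The segment meets the boundary at (3.75,9), (-2,4.4).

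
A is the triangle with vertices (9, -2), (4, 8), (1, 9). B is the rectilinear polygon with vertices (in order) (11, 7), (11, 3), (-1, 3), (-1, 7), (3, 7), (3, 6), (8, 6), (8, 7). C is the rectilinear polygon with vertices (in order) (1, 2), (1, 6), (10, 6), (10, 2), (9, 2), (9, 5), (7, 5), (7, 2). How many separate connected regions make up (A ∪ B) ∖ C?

4

(A ∪ B) ∖ C splits into 4 disjoint pieces (area 1.8182, area 15.0227, area 6, area 4).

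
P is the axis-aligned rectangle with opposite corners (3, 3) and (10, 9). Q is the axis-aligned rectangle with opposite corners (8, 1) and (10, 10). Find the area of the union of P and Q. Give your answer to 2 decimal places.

48.00

By inclusion–exclusion:
Individual areas: |P| = 42, |Q| = 18.
|P∩Q|: x∈[8,10], y∈[3,9] → 2·6 = 12.
|P ∪ Q| = 60 − 12 = 48.00.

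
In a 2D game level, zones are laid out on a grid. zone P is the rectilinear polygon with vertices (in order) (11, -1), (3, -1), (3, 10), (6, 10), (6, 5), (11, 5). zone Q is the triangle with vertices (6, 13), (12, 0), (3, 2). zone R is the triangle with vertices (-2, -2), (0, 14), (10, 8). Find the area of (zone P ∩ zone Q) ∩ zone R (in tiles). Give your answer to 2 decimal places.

11.09

The region (zone P ∩ zone Q) ∩ zone R is the polygon with vertices (6,5), (6.4,5), (3.059,2.216), (5.182,10), (6,10).
By the shoelace formula its area is 11.09.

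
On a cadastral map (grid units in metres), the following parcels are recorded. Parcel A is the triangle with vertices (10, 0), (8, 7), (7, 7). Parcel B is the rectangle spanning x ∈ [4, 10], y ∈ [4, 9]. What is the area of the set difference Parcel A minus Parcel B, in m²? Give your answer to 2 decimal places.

|Parcel A| = 3.5, |Parcel A∩Parcel B| = 2.3571.
|Parcel A ∖ Parcel B| = |Parcel A| − |Parcel A∩Parcel B| = 3.5 − 2.3571 = 1.14.

1.14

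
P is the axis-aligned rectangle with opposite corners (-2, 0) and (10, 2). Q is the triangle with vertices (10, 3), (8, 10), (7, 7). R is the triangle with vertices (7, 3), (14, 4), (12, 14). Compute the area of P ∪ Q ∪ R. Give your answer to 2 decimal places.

By inclusion–exclusion:
Individual areas: |P| = 24, |Q| = 6.5, |R| = 36.
|P∩Q| = 0.
|P∩R| = 0.
|Q∩R| = 2.3061.
|P∩Q∩R| = 0.
|P ∪ Q ∪ R| = 66.5 − 2.3061 + 0 = 64.19.

64.19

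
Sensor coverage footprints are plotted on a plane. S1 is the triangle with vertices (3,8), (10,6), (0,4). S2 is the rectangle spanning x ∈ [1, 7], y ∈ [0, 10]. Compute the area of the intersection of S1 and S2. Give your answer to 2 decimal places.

The intersection is the polygon with vertices (7,6.857), (7,5.4), (1,4.2), (1,5.333), (3,8).
By the shoelace formula its area is 14.25.

14.25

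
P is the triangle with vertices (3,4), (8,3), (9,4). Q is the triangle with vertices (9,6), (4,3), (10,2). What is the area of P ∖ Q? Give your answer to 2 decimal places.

0.53

|P| = 3, |P∩Q| = 2.4667.
|P ∖ Q| = |P| − |P∩Q| = 3 − 2.4667 = 0.53.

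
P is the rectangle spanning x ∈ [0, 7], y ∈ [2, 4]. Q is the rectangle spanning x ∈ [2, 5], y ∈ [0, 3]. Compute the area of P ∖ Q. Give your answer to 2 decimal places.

11.00

|P∩Q|: x∈[2,5], y∈[2,3] → 3·1 = 3.
|P| = 14.
|P ∖ Q| = |P| − |P∩Q| = 14 − 3 = 11.00.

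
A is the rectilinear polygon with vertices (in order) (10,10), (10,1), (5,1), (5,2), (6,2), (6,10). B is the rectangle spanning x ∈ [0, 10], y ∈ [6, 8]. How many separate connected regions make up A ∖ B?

2

A ∖ B splits into 2 disjoint pieces (area 8, area 21).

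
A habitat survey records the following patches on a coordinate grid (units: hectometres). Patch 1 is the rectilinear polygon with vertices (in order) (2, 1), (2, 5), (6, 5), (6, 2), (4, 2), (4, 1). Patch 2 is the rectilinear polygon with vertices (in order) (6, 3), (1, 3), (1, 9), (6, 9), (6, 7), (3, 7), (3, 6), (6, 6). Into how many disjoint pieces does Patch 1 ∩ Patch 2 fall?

1

Patch 1 ∩ Patch 2 is a single connected region.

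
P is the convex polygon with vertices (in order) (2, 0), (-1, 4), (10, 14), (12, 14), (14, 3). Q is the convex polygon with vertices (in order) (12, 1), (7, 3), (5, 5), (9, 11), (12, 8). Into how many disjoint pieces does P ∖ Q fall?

P ∖ Q is a single connected region.

1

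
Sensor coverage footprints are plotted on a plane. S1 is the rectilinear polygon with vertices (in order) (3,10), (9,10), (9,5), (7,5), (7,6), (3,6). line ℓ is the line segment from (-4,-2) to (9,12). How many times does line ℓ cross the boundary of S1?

2

The segment meets the boundary at (7.143,10), (3.429,6).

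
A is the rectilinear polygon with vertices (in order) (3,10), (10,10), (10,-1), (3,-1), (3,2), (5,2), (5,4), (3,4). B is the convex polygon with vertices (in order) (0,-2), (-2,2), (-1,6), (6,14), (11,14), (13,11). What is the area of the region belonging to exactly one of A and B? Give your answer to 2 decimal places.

|A| = 73, |B| = 110.5, |A∩B| = 35.
|A △ B| = |A| + |B| − 2·|A∩B| = 73 + 110.5 − 70 = 113.50.

113.50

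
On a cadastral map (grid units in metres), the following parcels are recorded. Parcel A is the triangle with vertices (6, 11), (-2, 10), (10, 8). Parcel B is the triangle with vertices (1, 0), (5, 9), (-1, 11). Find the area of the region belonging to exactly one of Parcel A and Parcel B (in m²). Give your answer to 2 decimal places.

|Parcel A| = 14, |Parcel B| = 31, |Parcel A∩Parcel B| = 3.0995.
|Parcel A △ Parcel B| = |Parcel A| + |Parcel B| − 2·|Parcel A∩Parcel B| = 14 + 31 − 6.199 = 38.80.

38.80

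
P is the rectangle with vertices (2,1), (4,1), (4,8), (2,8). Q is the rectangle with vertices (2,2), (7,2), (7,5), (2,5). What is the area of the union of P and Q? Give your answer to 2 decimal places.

23.00

By inclusion–exclusion:
Individual areas: |P| = 14, |Q| = 15.
|P∩Q|: x∈[2,4], y∈[2,5] → 2·3 = 6.
|P ∪ Q| = 29 − 6 = 23.00.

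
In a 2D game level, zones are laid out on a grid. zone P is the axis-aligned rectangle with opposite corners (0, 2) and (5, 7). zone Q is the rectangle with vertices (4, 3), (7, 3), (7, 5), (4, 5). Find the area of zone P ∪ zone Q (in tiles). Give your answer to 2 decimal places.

By inclusion–exclusion:
Individual areas: |zone P| = 25, |zone Q| = 6.
|zone P∩zone Q|: x∈[4,5], y∈[3,5] → 1·2 = 2.
|zone P ∪ zone Q| = 31 − 2 = 29.00.

29.00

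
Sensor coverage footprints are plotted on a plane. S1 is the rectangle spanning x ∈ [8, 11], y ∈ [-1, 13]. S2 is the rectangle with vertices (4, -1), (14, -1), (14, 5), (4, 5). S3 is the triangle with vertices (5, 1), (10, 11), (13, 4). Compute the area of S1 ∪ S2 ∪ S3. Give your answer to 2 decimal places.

By inclusion–exclusion:
Individual areas: |S1| = 42, |S2| = 60, |S3| = 32.5.
|S1∩S2|: x∈[8,11], y∈[-1,5] → 3·6 = 18.
|S1∩S3| = 19.7708.
|S2∩S3| = 15.7857.
|S1∩S2∩S3| = 6.9375.
|S1 ∪ S2 ∪ S3| = 134.5 − 53.5565 + 6.9375 = 87.88.

87.88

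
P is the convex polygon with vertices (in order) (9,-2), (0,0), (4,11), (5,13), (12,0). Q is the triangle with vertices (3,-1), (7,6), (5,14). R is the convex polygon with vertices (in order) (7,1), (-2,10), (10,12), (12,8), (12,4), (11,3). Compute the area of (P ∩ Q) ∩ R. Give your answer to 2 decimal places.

17.06

The region (P ∩ Q) ∩ R is the polygon with vertices (4.614,11.102), (5.68,11.28), (7,6), (5.182,2.818), (3.706,4.294).
By the shoelace formula its area is 17.06.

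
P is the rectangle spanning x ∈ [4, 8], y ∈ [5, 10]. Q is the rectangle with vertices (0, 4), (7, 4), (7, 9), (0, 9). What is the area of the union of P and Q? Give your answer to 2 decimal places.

By inclusion–exclusion:
Individual areas: |P| = 20, |Q| = 35.
|P∩Q|: x∈[4,7], y∈[5,9] → 3·4 = 12.
|P ∪ Q| = 55 − 12 = 43.00.

43.00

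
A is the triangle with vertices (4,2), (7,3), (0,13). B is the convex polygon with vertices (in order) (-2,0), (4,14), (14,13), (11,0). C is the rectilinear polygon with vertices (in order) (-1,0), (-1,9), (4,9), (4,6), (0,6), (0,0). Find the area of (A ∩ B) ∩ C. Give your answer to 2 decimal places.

The region (A ∩ B) ∩ C is the polygon with vertices (1.639,8.492), (1.857,9), (2.8,9), (4,7.286), (4,6), (2.546,6).
By the shoelace formula its area is 4.87.

4.87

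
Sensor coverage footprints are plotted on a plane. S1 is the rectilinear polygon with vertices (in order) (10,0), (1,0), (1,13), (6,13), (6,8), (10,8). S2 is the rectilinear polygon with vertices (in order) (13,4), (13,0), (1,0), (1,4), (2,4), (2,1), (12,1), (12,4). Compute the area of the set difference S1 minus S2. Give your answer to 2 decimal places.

|S1| = 97, |S1∩S2| = 12.
|S1 ∖ S2| = |S1| − |S1∩S2| = 97 − 12 = 85.00.

85.00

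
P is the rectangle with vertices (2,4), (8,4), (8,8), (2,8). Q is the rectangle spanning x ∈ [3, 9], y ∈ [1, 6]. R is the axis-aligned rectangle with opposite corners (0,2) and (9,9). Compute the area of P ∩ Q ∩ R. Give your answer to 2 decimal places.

The intersection is the polygon with vertices (3,4), (3,6), (8,6), (8,4).
By the shoelace formula its area is 10.00.

10.00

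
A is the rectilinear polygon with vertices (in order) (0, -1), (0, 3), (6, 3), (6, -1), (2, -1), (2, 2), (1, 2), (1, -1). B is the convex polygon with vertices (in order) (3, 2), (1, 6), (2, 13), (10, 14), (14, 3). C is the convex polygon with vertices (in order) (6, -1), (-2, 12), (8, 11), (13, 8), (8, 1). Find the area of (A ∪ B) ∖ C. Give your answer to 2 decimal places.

|A ∪ B| = 134.1591.
|(A ∪ B) ∩ C| = 80.8201.
|(A ∪ B) ∖ C| = 134.1591 − 80.8201 = 53.34.

53.34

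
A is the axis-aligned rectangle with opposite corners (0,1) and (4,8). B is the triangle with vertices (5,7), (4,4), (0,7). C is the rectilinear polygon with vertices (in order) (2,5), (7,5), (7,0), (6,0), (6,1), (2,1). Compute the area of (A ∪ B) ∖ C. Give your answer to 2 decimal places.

21.33

|A ∪ B| = 29.5.
|(A ∪ B) ∩ C| = 8.1667.
|(A ∪ B) ∖ C| = 29.5 − 8.1667 = 21.33.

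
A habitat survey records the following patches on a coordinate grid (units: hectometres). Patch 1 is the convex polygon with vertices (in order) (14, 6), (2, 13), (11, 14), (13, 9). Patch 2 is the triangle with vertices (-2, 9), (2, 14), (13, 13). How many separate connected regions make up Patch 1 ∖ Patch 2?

Patch 1 ∖ Patch 2 splits into 2 disjoint pieces (area 22.5365, area 1.7958).

2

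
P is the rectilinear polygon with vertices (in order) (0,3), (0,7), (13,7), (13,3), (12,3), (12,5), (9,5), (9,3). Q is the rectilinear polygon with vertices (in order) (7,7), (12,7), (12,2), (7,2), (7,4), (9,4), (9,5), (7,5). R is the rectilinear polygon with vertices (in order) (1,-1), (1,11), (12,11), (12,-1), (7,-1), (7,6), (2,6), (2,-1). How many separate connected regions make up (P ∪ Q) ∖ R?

(P ∪ Q) ∖ R splits into 3 disjoint pieces (area 4, area 4, area 15).

3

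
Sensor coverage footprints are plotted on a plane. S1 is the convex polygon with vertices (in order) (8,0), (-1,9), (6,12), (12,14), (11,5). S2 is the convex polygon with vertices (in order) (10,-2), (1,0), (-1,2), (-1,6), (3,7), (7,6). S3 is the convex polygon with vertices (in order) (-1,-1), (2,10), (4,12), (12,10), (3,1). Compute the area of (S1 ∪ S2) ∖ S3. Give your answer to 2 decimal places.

67.36

|S1 ∪ S2| = 137.9513.
|(S1 ∪ S2) ∩ S3| = 70.5885.
|(S1 ∪ S2) ∖ S3| = 137.9513 − 70.5885 = 67.36.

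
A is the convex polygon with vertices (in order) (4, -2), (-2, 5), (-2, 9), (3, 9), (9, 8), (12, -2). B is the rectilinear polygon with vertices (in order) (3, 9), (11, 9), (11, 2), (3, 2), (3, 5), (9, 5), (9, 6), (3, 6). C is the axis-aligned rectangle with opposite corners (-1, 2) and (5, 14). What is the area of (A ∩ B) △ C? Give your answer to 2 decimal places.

|A ∩ B| = 38.4.
|(A ∩ B) ∩ C| = 11.6667.
|(A ∩ B) △ C| = 38.4 + 72 − 23.3333 = 87.07.

87.07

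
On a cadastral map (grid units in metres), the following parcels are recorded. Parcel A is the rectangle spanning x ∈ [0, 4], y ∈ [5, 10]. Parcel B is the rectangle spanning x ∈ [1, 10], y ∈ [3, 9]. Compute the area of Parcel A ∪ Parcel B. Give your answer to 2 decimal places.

62.00

By inclusion–exclusion:
Individual areas: |Parcel A| = 20, |Parcel B| = 54.
|Parcel A∩Parcel B|: x∈[1,4], y∈[5,9] → 3·4 = 12.
|Parcel A ∪ Parcel B| = 74 − 12 = 62.00.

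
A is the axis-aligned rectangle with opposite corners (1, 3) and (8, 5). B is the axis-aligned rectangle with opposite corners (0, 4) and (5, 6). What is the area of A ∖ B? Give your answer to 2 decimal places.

10.00

|A∩B|: x∈[1,5], y∈[4,5] → 4·1 = 4.
|A| = 14.
|A ∖ B| = |A| − |A∩B| = 14 − 4 = 10.00.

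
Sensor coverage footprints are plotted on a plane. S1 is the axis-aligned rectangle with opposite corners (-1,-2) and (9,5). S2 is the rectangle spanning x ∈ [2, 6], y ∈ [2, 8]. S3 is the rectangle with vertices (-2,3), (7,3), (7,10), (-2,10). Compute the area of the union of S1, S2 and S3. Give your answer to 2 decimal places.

By inclusion–exclusion:
Individual areas: |S1| = 70, |S2| = 24, |S3| = 63.
|S1∩S2|: x∈[2,6], y∈[2,5] → 4·3 = 12.
|S1∩S3|: x∈[-1,7], y∈[3,5] → 8·2 = 16.
|S2∩S3|: x∈[2,6], y∈[3,8] → 4·5 = 20.
|S1∩S2∩S3| = 8.
|S1 ∪ S2 ∪ S3| = 157 − 48 + 8 = 117.00.

117.00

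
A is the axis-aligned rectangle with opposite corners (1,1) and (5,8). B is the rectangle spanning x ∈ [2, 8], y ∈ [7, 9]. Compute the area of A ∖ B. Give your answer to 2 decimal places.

|A∩B|: x∈[2,5], y∈[7,8] → 3·1 = 3.
|A| = 28.
|A ∖ B| = |A| − |A∩B| = 28 − 3 = 25.00.

25.00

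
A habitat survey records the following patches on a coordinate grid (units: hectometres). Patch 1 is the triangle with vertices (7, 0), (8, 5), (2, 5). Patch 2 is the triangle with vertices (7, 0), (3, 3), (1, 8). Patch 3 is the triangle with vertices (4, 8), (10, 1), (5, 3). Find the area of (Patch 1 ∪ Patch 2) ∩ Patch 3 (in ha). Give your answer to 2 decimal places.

The region (Patch 1 ∪ Patch 2) ∩ Patch 3 is the polygon with vertices (7.407,2.037), (5,3), (4.6,5), (6.571,5), (7.73,3.649).
By the shoelace formula its area is 6.29.

6.29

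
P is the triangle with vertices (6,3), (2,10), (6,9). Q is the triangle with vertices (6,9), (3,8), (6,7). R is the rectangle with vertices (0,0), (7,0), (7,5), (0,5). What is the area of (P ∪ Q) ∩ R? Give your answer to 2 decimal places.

1.14

The region (P ∪ Q) ∩ R is the polygon with vertices (6,3), (4.857,5), (6,5).
By the shoelace formula its area is 1.14.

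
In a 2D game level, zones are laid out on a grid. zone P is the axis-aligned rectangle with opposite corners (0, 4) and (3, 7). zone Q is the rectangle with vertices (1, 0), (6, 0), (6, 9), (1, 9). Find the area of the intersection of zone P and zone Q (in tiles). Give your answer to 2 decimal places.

6.00

|zone P∩zone Q|: x∈[1,3], y∈[4,7] → 2·3 = 6.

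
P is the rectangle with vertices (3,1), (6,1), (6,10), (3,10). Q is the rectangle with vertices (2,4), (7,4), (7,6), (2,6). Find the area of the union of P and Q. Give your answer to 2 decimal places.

31.00

By inclusion–exclusion:
Individual areas: |P| = 27, |Q| = 10.
|P∩Q|: x∈[3,6], y∈[4,6] → 3·2 = 6.
|P ∪ Q| = 37 − 6 = 31.00.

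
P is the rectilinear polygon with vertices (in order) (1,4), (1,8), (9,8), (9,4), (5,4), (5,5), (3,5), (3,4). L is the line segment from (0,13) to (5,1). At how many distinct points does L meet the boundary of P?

2

The segment meets the boundary at (3.333,5), (2.083,8).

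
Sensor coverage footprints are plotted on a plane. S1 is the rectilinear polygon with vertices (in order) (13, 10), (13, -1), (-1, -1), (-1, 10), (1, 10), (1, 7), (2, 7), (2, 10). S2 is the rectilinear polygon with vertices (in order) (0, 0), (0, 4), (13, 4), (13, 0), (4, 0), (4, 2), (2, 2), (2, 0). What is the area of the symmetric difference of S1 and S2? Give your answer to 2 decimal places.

|S1| = 151, |S2| = 48, |S1∩S2| = 48.
|S1 △ S2| = |S1| + |S2| − 2·|S1∩S2| = 151 + 48 − 96 = 103.00.

103.00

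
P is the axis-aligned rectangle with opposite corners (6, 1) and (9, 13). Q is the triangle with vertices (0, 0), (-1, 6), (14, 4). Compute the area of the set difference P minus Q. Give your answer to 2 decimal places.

|P| = 36, |P∩Q| = 8.1714.
|P ∖ Q| = |P| − |P∩Q| = 36 − 8.1714 = 27.83.

27.83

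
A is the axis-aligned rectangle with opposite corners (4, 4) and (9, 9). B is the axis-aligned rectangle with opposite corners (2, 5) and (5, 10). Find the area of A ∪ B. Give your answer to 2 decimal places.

36.00

By inclusion–exclusion:
Individual areas: |A| = 25, |B| = 15.
|A∩B|: x∈[4,5], y∈[5,9] → 1·4 = 4.
|A ∪ B| = 40 − 4 = 36.00.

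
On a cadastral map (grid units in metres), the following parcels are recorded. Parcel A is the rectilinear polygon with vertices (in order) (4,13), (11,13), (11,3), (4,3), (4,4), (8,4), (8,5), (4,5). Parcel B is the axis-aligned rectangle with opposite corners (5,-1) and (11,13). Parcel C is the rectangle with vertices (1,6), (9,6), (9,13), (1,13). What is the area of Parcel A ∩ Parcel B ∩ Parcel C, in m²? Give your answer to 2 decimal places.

The intersection is the polygon with vertices (5,13), (9,13), (9,6), (5,6).
By the shoelace formula its area is 28.00.

28.00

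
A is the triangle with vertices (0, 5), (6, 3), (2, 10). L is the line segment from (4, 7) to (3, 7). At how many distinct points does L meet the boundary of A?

1

The segment meets the boundary at (3.714,7).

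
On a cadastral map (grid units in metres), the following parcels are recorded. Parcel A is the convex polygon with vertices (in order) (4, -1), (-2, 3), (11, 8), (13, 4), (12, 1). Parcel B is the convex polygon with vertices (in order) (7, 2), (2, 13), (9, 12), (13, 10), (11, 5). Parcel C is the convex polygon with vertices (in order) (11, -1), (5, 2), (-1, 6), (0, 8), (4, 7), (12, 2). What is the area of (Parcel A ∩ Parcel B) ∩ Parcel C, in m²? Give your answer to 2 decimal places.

The region (Parcel A ∩ Parcel B) ∩ Parcel C is the polygon with vertices (7,2), (5.274,5.798), (5.676,5.952), (9.273,3.704).
By the shoelace formula its area is 6.52.

6.52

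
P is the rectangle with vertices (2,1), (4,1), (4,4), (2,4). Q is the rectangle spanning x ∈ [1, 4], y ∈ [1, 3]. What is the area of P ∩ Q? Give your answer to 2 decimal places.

4.00

|P∩Q|: x∈[2,4], y∈[1,3] → 2·2 = 4.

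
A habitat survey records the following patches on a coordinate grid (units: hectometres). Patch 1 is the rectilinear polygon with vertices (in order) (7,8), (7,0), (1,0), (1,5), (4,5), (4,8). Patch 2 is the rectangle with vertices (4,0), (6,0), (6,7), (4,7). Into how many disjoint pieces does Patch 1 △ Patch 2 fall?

2

Patch 1 △ Patch 2 splits into 2 disjoint pieces (area 10, area 15).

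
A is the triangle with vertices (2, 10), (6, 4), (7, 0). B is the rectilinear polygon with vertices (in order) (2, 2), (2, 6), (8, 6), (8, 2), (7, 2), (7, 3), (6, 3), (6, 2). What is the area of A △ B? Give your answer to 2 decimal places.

22.42

|A| = 5, |B| = 23, |A∩B| = 2.7917.
|A △ B| = |A| + |B| − 2·|A∩B| = 5 + 23 − 5.5833 = 22.42.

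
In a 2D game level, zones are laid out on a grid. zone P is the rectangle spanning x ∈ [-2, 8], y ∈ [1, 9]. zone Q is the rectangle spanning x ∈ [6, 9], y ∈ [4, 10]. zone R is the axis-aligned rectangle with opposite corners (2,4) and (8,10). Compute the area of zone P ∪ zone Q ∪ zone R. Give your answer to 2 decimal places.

92.00

By inclusion–exclusion:
Individual areas: |zone P| = 80, |zone Q| = 18, |zone R| = 36.
|zone P∩zone Q|: x∈[6,8], y∈[4,9] → 2·5 = 10.
|zone P∩zone R|: x∈[2,8], y∈[4,9] → 6·5 = 30.
|zone Q∩zone R|: x∈[6,8], y∈[4,10] → 2·6 = 12.
|zone P∩zone Q∩zone R| = 10.
|zone P ∪ zone Q ∪ zone R| = 134 − 52 + 10 = 92.00.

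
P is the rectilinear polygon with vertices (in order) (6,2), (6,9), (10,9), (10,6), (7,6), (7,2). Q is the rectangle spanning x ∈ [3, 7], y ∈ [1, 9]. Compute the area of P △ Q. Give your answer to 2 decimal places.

34.00

|P| = 16, |Q| = 32, |P∩Q| = 7.
|P △ Q| = |P| + |Q| − 2·|P∩Q| = 16 + 32 − 14 = 34.00.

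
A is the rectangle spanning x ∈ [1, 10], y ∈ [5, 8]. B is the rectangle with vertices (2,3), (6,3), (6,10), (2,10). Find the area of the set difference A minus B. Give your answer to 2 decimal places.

15.00

|A∩B|: x∈[2,6], y∈[5,8] → 4·3 = 12.
|A| = 27.
|A ∖ B| = |A| − |A∩B| = 27 − 12 = 15.00.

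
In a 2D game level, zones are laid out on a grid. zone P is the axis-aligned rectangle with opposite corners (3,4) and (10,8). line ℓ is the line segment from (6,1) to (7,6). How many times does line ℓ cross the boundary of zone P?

1

The segment meets the boundary at (6.6,4).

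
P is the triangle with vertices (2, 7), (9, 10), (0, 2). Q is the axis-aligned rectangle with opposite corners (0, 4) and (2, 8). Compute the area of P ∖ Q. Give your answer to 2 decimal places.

12.70

|P| = 14.5, |P∩Q| = 1.8.
|P ∖ Q| = |P| − |P∩Q| = 14.5 − 1.8 = 12.70.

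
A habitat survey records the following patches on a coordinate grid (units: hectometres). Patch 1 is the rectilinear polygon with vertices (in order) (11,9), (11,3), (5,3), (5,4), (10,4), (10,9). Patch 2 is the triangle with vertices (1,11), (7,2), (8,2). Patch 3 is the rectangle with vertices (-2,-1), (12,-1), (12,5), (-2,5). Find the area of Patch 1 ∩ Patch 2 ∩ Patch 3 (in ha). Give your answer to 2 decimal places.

0.83

The intersection is the polygon with vertices (5.667,4), (6.444,4), (7.222,3), (6.333,3).
By the shoelace formula its area is 0.83.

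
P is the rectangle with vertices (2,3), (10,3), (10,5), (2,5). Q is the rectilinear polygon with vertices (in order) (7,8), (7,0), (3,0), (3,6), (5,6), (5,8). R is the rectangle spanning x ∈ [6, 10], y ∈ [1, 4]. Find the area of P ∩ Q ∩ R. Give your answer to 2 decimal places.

The intersection is the polygon with vertices (7,3), (6,3), (6,4), (7,4).
By the shoelace formula its area is 1.00.

1.00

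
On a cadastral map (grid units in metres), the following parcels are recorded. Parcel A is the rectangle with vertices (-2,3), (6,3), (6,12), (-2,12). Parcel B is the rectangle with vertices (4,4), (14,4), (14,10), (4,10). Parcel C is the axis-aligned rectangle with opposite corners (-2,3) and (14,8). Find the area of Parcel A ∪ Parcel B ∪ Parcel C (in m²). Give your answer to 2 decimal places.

By inclusion–exclusion:
Individual areas: |Parcel A| = 72, |Parcel B| = 60, |Parcel C| = 80.
|Parcel A∩Parcel B|: x∈[4,6], y∈[4,10] → 2·6 = 12.
|Parcel A∩Parcel C|: x∈[-2,6], y∈[3,8] → 8·5 = 40.
|Parcel B∩Parcel C|: x∈[4,14], y∈[4,8] → 10·4 = 40.
|Parcel A∩Parcel B∩Parcel C| = 8.
|Parcel A ∪ Parcel B ∪ Parcel C| = 212 − 92 + 8 = 128.00.

128.00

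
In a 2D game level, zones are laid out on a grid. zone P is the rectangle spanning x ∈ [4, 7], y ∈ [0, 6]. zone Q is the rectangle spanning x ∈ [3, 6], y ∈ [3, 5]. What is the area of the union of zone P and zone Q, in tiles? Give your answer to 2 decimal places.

By inclusion–exclusion:
Individual areas: |zone P| = 18, |zone Q| = 6.
|zone P∩zone Q|: x∈[4,6], y∈[3,5] → 2·2 = 4.
|zone P ∪ zone Q| = 24 − 4 = 20.00.

20.00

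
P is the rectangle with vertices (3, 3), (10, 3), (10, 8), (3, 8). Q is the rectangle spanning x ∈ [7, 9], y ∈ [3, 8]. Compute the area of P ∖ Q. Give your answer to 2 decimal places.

|P∩Q|: x∈[7,9], y∈[3,8] → 2·5 = 10.
|P| = 35.
|P ∖ Q| = |P| − |P∩Q| = 35 − 10 = 25.00.

25.00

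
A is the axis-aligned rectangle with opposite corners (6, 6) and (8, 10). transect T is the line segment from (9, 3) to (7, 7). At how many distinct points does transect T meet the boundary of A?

1

The segment meets the boundary at (7.5,6).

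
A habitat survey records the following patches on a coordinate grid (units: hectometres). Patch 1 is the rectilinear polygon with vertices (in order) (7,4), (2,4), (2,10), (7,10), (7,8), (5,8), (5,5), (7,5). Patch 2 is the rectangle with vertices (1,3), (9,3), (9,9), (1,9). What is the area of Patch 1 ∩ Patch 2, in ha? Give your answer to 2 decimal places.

19.00

The intersection is the polygon with vertices (2,4), (2,9), (7,9), (7,8), (5,8), (5,5), (7,5), (7,4).
By the shoelace formula its area is 19.00.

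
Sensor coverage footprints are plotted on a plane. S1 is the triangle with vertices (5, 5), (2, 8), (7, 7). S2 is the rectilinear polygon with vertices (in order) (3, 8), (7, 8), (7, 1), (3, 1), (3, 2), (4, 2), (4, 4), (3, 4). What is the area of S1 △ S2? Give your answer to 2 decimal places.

20.80

|S1| = 6, |S2| = 26, |S1∩S2| = 5.6.
|S1 △ S2| = |S1| + |S2| − 2·|S1∩S2| = 6 + 26 − 11.2 = 20.80.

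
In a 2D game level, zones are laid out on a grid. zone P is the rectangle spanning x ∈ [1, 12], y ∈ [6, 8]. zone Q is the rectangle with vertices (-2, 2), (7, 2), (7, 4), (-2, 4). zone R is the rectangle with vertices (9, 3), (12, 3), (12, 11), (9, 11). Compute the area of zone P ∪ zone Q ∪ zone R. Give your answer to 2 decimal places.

By inclusion–exclusion:
Individual areas: |zone P| = 22, |zone Q| = 18, |zone R| = 24.
|zone P∩zone Q| = 0 (no overlap).
|zone P∩zone R|: x∈[9,12], y∈[6,8] → 3·2 = 6.
|zone Q∩zone R| = 0 (no overlap).
|zone P∩zone Q∩zone R| = 0.
|zone P ∪ zone Q ∪ zone R| = 64 − 6 + 0 = 58.00.

58.00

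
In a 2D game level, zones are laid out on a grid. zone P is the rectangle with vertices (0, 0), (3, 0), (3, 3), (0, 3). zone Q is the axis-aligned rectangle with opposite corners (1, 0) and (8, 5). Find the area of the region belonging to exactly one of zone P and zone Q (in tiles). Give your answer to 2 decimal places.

32.00

|zone P∩zone Q|: x∈[1,3], y∈[0,3] → 2·3 = 6.
|zone P △ zone Q| = |zone P| + |zone Q| − 2·|zone P∩zone Q| = 9 + 35 − 12 = 32.00.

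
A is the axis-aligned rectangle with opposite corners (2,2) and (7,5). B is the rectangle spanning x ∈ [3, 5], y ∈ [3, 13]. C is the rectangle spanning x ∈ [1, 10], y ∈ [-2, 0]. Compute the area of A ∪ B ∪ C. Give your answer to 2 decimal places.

49.00

By inclusion–exclusion:
Individual areas: |A| = 15, |B| = 20, |C| = 18.
|A∩B|: x∈[3,5], y∈[3,5] → 2·2 = 4.
|A∩C| = 0 (no overlap).
|B∩C| = 0 (no overlap).
|A∩B∩C| = 0.
|A ∪ B ∪ C| = 53 − 4 + 0 = 49.00.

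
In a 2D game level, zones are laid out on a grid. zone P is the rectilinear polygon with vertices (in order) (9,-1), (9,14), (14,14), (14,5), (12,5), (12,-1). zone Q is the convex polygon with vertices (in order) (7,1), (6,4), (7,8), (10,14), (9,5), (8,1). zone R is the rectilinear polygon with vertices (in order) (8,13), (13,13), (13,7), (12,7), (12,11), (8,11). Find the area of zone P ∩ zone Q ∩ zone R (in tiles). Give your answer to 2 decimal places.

1.31

The intersection is the polygon with vertices (9.5,13), (9.889,13), (9.667,11), (9,11), (9,12).
By the shoelace formula its area is 1.31.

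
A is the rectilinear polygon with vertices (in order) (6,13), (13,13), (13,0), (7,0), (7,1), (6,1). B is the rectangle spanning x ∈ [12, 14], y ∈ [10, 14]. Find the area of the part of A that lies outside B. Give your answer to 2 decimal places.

|A| = 90, |A∩B| = 3.
|A ∖ B| = |A| − |A∩B| = 90 − 3 = 87.00.

87.00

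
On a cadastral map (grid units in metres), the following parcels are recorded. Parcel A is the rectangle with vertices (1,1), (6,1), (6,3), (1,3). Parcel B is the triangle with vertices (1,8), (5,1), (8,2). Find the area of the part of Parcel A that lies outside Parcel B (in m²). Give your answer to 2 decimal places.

|Parcel A| = 10, |Parcel A∩Parcel B| = 2.9762.
|Parcel A ∖ Parcel B| = |Parcel A| − |Parcel A∩Parcel B| = 10 − 2.9762 = 7.02.

7.02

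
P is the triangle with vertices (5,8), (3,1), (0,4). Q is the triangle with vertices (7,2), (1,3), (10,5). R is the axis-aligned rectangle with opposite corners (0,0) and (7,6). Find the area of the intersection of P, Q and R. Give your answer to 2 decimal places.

1.31

The intersection is the polygon with vertices (1,3), (3.746,3.61), (3.454,2.591).
By the shoelace formula its area is 1.31.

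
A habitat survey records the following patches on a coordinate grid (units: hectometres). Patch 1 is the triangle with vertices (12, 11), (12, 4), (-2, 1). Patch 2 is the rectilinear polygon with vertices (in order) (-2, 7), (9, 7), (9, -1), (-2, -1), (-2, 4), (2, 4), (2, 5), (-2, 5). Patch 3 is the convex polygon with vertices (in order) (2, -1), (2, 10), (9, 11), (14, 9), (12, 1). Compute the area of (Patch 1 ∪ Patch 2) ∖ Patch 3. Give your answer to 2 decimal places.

33.55

|Patch 1 ∪ Patch 2| = 105.1643.
|(Patch 1 ∪ Patch 2) ∩ Patch 3| = 71.6181.
|(Patch 1 ∪ Patch 2) ∖ Patch 3| = 105.1643 − 71.6181 = 33.55.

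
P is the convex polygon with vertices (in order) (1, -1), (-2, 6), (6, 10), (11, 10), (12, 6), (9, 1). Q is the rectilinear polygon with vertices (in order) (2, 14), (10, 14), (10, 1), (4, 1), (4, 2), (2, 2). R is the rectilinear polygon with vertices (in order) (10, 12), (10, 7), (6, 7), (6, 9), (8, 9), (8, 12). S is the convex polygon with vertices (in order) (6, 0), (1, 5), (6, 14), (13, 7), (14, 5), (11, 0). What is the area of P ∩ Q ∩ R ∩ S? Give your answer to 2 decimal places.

10.00

The intersection is the polygon with vertices (10,7), (6,7), (6,9), (8,9), (8,10), (10,10).
By the shoelace formula its area is 10.00.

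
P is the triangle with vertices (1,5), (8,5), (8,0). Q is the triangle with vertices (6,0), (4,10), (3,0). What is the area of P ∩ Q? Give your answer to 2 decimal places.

The intersection is the polygon with vertices (5,5), (5.667,1.667), (3.333,3.333), (3.5,5).
By the shoelace formula its area is 4.58.

4.58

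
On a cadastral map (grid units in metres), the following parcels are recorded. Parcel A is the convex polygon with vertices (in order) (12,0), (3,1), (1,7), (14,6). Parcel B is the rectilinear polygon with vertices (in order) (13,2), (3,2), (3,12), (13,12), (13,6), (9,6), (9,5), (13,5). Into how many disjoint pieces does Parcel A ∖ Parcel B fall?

2

Parcel A ∖ Parcel B splits into 2 disjoint pieces (area 20.0128, area 5.5385).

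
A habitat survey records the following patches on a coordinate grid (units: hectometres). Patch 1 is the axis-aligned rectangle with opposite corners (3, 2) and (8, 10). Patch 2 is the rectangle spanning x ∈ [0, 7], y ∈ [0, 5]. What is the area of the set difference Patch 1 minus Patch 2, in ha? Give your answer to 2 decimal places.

28.00

|Patch 1∩Patch 2|: x∈[3,7], y∈[2,5] → 4·3 = 12.
|Patch 1| = 40.
|Patch 1 ∖ Patch 2| = |Patch 1| − |Patch 1∩Patch 2| = 40 − 12 = 28.00.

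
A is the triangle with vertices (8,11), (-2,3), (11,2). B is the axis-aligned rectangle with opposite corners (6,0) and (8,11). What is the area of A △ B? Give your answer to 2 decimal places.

|A| = 57, |B| = 22, |A∩B| = 15.7846.
|A △ B| = |A| + |B| − 2·|A∩B| = 57 + 22 − 31.5692 = 47.43.

47.43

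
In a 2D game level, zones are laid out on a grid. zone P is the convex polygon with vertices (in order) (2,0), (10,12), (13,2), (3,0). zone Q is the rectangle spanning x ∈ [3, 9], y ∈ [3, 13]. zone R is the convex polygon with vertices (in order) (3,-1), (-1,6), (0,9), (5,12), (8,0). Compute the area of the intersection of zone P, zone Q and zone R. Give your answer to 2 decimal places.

The intersection is the polygon with vertices (4,3), (6.364,6.545), (7.25,3).
By the shoelace formula its area is 5.76.

5.76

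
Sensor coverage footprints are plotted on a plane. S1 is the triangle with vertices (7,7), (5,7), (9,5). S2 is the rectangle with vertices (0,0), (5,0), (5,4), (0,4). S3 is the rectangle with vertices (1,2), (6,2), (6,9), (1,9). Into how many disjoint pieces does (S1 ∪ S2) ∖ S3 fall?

(S1 ∪ S2) ∖ S3 splits into 2 disjoint pieces (area 1.75, area 12).

2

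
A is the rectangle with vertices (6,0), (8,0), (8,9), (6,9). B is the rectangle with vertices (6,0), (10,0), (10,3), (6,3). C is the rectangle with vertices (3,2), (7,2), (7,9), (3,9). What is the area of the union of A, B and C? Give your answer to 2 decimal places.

45.00

By inclusion–exclusion:
Individual areas: |A| = 18, |B| = 12, |C| = 28.
|A∩B|: x∈[6,8], y∈[0,3] → 2·3 = 6.
|A∩C|: x∈[6,7], y∈[2,9] → 1·7 = 7.
|B∩C|: x∈[6,7], y∈[2,3] → 1·1 = 1.
|A∩B∩C| = 1.
|A ∪ B ∪ C| = 58 − 14 + 1 = 45.00.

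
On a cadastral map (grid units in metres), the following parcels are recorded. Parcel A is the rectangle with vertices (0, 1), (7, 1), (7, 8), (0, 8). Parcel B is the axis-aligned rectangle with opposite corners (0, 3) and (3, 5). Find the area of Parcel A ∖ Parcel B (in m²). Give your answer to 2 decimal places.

43.00

|Parcel A∩Parcel B|: x∈[0,3], y∈[3,5] → 3·2 = 6.
|Parcel A| = 49.
|Parcel A ∖ Parcel B| = |Parcel A| − |Parcel A∩Parcel B| = 49 − 6 = 43.00.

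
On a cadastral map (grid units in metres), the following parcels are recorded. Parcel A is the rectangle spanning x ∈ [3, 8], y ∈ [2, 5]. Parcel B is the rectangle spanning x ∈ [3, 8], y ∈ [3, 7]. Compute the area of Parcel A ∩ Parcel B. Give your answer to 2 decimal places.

|Parcel A∩Parcel B|: x∈[3,8], y∈[3,5] → 5·2 = 10.

10.00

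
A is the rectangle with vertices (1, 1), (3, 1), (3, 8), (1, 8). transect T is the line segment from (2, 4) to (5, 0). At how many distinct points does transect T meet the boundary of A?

The segment meets the boundary at (3,2.667).

1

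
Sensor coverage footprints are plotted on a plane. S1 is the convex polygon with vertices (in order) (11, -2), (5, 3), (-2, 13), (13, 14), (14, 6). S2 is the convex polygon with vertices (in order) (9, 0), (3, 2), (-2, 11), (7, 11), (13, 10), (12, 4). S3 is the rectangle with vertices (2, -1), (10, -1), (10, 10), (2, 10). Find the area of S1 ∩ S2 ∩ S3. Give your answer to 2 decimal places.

The intersection is the polygon with vertices (2,7.286), (2,10), (10,10), (10,1.333), (9,0), (8.333,0.222), (5,3).
By the shoelace formula its area is 58.46.

58.46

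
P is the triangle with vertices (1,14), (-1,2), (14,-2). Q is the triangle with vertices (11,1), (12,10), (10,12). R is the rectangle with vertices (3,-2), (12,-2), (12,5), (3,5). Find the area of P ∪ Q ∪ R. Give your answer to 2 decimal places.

126.35

By inclusion–exclusion:
Individual areas: |P| = 94, |Q| = 10, |R| = 63.
|P∩Q| = 0.048.
|P∩R| = 39.0322.
|Q∩R| = 1.6162.
|P∩Q∩R| = 0.048.
|P ∪ Q ∪ R| = 167 − 40.6963 + 0.048 = 126.35.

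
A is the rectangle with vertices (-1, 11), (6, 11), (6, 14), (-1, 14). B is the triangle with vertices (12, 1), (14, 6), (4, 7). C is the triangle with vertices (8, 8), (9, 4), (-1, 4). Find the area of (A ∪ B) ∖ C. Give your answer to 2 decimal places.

40.35

|A ∪ B| = 47.
|(A ∪ B) ∩ C| = 6.6464.
|(A ∪ B) ∖ C| = 47 − 6.6464 = 40.35.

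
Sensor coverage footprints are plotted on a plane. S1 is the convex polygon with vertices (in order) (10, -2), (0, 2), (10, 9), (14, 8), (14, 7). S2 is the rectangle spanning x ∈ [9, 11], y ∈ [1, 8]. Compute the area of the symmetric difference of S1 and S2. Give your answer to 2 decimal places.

65.00

|S1| = 79, |S2| = 14, |S1∩S2| = 14.
|S1 △ S2| = |S1| + |S2| − 2·|S1∩S2| = 79 + 14 − 28 = 65.00.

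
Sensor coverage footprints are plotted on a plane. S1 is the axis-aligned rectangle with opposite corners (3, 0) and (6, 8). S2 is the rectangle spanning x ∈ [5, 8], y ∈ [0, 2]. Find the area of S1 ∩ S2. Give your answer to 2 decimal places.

2.00

|S1∩S2|: x∈[5,6], y∈[0,2] → 1·2 = 2.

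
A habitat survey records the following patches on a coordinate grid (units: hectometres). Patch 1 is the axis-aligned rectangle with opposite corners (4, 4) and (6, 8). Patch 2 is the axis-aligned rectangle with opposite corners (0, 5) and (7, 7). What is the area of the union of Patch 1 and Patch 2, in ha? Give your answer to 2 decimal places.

By inclusion–exclusion:
Individual areas: |Patch 1| = 8, |Patch 2| = 14.
|Patch 1∩Patch 2|: x∈[4,6], y∈[5,7] → 2·2 = 4.
|Patch 1 ∪ Patch 2| = 22 − 4 = 18.00.

18.00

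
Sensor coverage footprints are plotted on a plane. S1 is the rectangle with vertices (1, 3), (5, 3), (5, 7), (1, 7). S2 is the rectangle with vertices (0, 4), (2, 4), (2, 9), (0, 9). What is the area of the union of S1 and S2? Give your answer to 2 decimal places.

23.00

By inclusion–exclusion:
Individual areas: |S1| = 16, |S2| = 10.
|S1∩S2|: x∈[1,2], y∈[4,7] → 1·3 = 3.
|S1 ∪ S2| = 26 − 3 = 23.00.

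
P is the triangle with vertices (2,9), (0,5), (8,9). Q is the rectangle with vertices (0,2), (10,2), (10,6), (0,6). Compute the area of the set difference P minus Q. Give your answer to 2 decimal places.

11.25

|P| = 12, |P∩Q| = 0.75.
|P ∖ Q| = |P| − |P∩Q| = 12 − 0.75 = 11.25.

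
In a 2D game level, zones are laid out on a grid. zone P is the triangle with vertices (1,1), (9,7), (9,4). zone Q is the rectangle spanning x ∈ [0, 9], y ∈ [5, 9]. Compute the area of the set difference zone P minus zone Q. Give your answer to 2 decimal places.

|zone P| = 12, |zone P∩zone Q| = 2.6667.
|zone P ∖ zone Q| = |zone P| − |zone P∩zone Q| = 12 − 2.6667 = 9.33.

9.33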